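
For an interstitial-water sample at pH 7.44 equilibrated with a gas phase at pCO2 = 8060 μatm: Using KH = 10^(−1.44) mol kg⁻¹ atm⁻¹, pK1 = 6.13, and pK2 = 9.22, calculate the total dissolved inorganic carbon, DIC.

DIC = 6.37 mmol/kg

[CO2*] = KH · pCO2 = 10^(−1.44) × 8060×10^-6 = 2.926×10^-4 mol/kg
α₀ = 1/(1 + K1/[H⁺] + K1K2/[H⁺]²) = 1/(1 + 10^+1.31 + 10^-0.47) = 0.04596
DIC = [CO2*]/α₀ = 2.926×10^-4 / 0.04596 = 6.37 mmol/kg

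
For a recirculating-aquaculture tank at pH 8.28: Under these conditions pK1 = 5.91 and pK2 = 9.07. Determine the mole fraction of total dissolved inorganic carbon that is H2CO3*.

α₀ = 1 / (1 + K1/[H⁺] + K1K2/[H⁺]²) = 1 / (1 + 10^+2.37 + 10^+1.58)
   = 1 / (1 + 234.42 + 38.019) = 1/273.44 = 0.003657

α₀ = 0.00366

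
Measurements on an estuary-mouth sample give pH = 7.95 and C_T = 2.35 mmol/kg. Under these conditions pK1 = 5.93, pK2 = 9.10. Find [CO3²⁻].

α₂ = 1 / (1 + [H⁺]/K2 + [H⁺]²/(K1K2)) = 1 / (1 + 10^+1.15 + 10^-0.87)
   = 1 / (1 + 14.125 + 0.13490) = 1/15.260 = 0.06553
[CO3²⁻] = α₂ × DIC = 0.06553 × 2.35 = 0.154 mmol/kg

[CO3²⁻] = 0.154 mmol/kg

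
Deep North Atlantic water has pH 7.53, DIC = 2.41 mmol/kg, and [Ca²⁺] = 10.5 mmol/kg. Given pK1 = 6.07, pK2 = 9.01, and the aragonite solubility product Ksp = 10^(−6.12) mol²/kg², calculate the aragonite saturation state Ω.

Ω = 1.03

α₂ = 1 / (1 + [H⁺]/K2 + [H⁺]²/(K1K2)) = 1 / (1 + 10^+1.48 + 10^+0.02)
   = 1 / (1 + 30.200 + 1.0471) = 1/32.247 = 0.03101
[CO3²⁻] = α₂ × DIC = 0.03101 × 2.41 = 0.07474 mmol/kg
Ksp = 10^(−6.12) = 7.586×10^-7
Ω = [Ca²⁺][CO3²⁻]/Ksp = (10.5×10^-3)(7.474×10^-5) / 7.586×10^-7 = 1.03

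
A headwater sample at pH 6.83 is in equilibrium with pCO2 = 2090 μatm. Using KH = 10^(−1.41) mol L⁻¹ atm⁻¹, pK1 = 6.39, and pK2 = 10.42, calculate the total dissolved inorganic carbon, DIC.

[CO2*] = KH · pCO2 = 10^(−1.41) × 2090×10^-6 = 8.131×10^-5 mol/L
α₀ = 1/(1 + K1/[H⁺] + K1K2/[H⁺]²) = 1/(1 + 10^+0.44 + 10^-3.15) = 0.2663
DIC = [CO2*]/α₀ = 8.131×10^-5 / 0.2663 = 0.305 mmol/L

DIC = 0.305 mmol/L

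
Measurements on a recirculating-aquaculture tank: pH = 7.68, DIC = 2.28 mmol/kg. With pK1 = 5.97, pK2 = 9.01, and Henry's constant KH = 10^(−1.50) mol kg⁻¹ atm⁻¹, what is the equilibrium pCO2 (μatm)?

α₀ = 1 / (1 + K1/[H⁺] + K1K2/[H⁺]²) = 1 / (1 + 10^+1.71 + 10^+0.38)
   = 1 / (1 + 51.286 + 2.3988) = 1/54.685 = 0.01829
[CO2*] = α₀ × DIC = 0.01829 × 2.28 = 0.04169 mmol/kg
pCO2 = [CO2*]/KH = 4.169×10^-5 / 3.162×10^-2 = 1320 μatm

pCO2 = 1320 μatm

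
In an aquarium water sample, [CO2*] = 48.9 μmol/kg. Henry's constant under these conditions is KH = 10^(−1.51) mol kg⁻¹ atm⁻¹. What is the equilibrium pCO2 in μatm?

pCO2 = 1580 μatm

KH = 10^(−1.51) = 3.090×10^-2 mol kg⁻¹ atm⁻¹
pCO2 = [CO2*]/KH = 48.9×10^-6 / 3.090×10^-2 = 1.58×10^-3 atm = 1580 μatm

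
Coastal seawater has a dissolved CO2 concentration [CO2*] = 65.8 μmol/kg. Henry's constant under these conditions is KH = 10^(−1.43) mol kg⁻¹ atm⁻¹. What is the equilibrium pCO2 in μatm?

KH = 10^(−1.43) = 3.715×10^-2 mol kg⁻¹ atm⁻¹
pCO2 = [CO2*]/KH = 65.8×10^-6 / 3.715×10^-2 = 1.77×10^-3 atm = 1770 μatm

pCO2 = 1770 μatm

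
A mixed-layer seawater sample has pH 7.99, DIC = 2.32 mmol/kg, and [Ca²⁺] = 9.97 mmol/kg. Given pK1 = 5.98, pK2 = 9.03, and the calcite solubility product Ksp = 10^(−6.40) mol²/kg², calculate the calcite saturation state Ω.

α₂ = 1 / (1 + [H⁺]/K2 + [H⁺]²/(K1K2)) = 1 / (1 + 10^+1.04 + 10^-0.97)
   = 1 / (1 + 10.965 + 0.10715) = 1/12.072 = 0.08284
[CO3²⁻] = α₂ × DIC = 0.08284 × 2.32 = 0.1922 mmol/kg
Ksp = 10^(−6.40) = 3.981×10^-7
Ω = [Ca²⁺][CO3²⁻]/Ksp = (9.97×10^-3)(1.922×10^-4) / 3.981×10^-7 = 4.81

Ω = 4.81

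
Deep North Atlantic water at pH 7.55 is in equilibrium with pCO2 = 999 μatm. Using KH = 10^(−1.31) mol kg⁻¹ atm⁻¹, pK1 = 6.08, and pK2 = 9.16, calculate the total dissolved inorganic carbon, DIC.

[CO2*] = KH · pCO2 = 10^(−1.31) × 999×10^-6 = 4.893×10^-5 mol/kg
α₀ = 1/(1 + K1/[H⁺] + K1K2/[H⁺]²) = 1/(1 + 10^+1.47 + 10^-0.14) = 0.03201
DIC = [CO2*]/α₀ = 4.893×10^-5 / 0.03201 = 1.53 mmol/kg

DIC = 1.53 mmol/kg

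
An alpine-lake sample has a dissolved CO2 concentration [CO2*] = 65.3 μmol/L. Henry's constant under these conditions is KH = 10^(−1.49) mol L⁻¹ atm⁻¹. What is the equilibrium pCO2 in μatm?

pCO2 = 2020 μatm

KH = 10^(−1.49) = 3.236×10^-2 mol L⁻¹ atm⁻¹
pCO2 = [CO2*]/KH = 65.3×10^-6 / 3.236×10^-2 = 2.02×10^-3 atm = 2020 μatm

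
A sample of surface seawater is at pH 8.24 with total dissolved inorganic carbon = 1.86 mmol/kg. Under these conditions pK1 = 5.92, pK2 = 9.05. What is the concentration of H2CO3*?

α₀ = 1 / (1 + K1/[H⁺] + K1K2/[H⁺]²) = 1 / (1 + 10^+2.32 + 10^+1.51)
   = 1 / (1 + 208.93 + 32.359) = 1/242.29 = 0.004127
[CO2*] = α₀ × DIC = 0.004127 × 1.86 = 0.00768 mmol/kg = 7.68 μmol/kg

[CO2*] = 7.68 μmol/kg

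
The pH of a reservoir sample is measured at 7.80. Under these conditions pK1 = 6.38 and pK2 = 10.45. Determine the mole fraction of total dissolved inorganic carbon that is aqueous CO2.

α₀ = 1 / (1 + K1/[H⁺] + K1K2/[H⁺]²) = 1 / (1 + 10^+1.42 + 10^-1.23)
   = 1 / (1 + 26.303 + 0.058884) = 1/27.362 = 0.03655

α₀ = 0.0365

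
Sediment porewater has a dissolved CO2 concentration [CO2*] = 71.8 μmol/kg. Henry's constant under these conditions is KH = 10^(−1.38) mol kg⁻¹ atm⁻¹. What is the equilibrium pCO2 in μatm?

pCO2 = 1720 μatm

KH = 10^(−1.38) = 4.169×10^-2 mol kg⁻¹ atm⁻¹
pCO2 = [CO2*]/KH = 71.8×10^-6 / 4.169×10^-2 = 1.72×10^-3 atm = 1720 μatm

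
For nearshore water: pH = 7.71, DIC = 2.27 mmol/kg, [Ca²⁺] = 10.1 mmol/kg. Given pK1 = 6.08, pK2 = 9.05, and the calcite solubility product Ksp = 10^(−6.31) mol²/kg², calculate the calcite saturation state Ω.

Ω = 2.00

α₂ = 1 / (1 + [H⁺]/K2 + [H⁺]²/(K1K2)) = 1 / (1 + 10^+1.34 + 10^-0.29)
   = 1 / (1 + 21.878 + 0.51286) = 1/23.390 = 0.04275
[CO3²⁻] = α₂ × DIC = 0.04275 × 2.27 = 0.09705 mmol/kg
Ksp = 10^(−6.31) = 4.898×10^-7
Ω = [Ca²⁺][CO3²⁻]/Ksp = (10.1×10^-3)(9.705×10^-5) / 4.898×10^-7 = 2.00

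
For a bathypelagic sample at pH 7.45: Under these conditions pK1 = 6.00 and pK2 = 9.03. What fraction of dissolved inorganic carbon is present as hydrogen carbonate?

α₁ = 1 / (1 + [H⁺]/K1 + K2/[H⁺]) = 1 / (1 + 10^-1.45 + 10^-1.58)
   = 1 / (1 + 0.035481 + 0.026303) = 1/1.0618 = 0.9418

α₁ = 0.942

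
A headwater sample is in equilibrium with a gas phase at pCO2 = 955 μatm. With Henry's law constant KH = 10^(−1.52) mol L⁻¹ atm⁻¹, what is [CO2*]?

KH = 10^(−1.52) = 3.020×10^-2 mol L⁻¹ atm⁻¹
[CO2*] = KH · pCO2 = 3.020×10^-2 × 955×10^-6 atm = 2.88×10^-5 mol/L

[CO2*] = 28.8 μmol/L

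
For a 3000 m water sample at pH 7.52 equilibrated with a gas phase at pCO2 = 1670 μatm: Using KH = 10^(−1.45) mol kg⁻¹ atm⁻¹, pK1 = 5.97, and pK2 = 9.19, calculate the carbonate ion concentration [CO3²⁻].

[CO2*] = KH · pCO2 = 10^(−1.45) × 1670×10^-6 = 5.925×10^-5 mol/kg
α₀ = 1/(1 + K1/[H⁺] + K1K2/[H⁺]²) = 1/(1 + 10^+1.55 + 10^-0.12) = 0.02685
DIC = [CO2*]/α₀ = 5.925×10^-5 / 0.02685 = 2.207 mmol/kg
[CO3²⁻] = α₂·DIC; α₂ = 0.02037, so [CO3²⁻] = 0.02037 × 2.207 = 0.0449 mmol/kg

[CO3²⁻] = 0.0449 mmol/kg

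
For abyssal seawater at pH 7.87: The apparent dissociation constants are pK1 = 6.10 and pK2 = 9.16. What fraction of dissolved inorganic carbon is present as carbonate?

α₂ = 1 / (1 + [H⁺]/K2 + [H⁺]²/(K1K2)) = 1 / (1 + 10^+1.29 + 10^-0.48)
   = 1 / (1 + 19.498 + 0.33113) = 1/20.830 = 0.04801

α₂ = 0.0480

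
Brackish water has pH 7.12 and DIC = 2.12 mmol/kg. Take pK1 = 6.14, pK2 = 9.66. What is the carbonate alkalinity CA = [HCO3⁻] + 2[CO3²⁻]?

CA = [HCO3⁻] + 2[CO3²⁻] = (α₁ + 2α₂)·DIC
At pH 7.12: [H⁺]/K1 = 10^-0.98 = 0.10471, K2/[H⁺] = 10^-2.54 = 0.0028840
α₁ = 1/(1 + 0.10471 + 0.0028840) = 1/1.1076 = 0.9029; α₂ = α₁·K2/[H⁺] = 0.002604
α₁ + 2α₂ = 0.9081
CA = 0.9081 × 2.12 = 1.93 mmol/kg

CA = 1.93 mmol/kg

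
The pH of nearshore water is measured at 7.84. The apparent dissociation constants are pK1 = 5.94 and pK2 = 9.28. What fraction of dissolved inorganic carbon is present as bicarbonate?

α₁ = 0.953

α₁ = 1 / (1 + [H⁺]/K1 + K2/[H⁺]) = 1 / (1 + 10^-1.90 + 10^-1.44)
   = 1 / (1 + 0.012589 + 0.036308) = 1/1.0489 = 0.9534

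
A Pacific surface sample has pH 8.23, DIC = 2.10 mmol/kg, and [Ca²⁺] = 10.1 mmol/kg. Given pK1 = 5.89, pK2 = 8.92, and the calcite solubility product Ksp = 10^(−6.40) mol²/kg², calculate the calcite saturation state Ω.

Ω = 9.00

α₂ = 1 / (1 + [H⁺]/K2 + [H⁺]²/(K1K2)) = 1 / (1 + 10^+0.69 + 10^-1.65)
   = 1 / (1 + 4.8978 + 0.022387) = 1/5.9202 = 0.1689
[CO3²⁻] = α₂ × DIC = 0.1689 × 2.10 = 0.3547 mmol/kg
Ksp = 10^(−6.40) = 3.981×10^-7
Ω = [Ca²⁺][CO3²⁻]/Ksp = (10.1×10^-3)(3.547×10^-4) / 3.981×10^-7 = 9.00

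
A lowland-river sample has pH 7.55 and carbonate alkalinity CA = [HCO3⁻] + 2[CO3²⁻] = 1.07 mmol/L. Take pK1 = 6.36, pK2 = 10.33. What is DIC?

DIC = 1.14 mmol/L

CA = [HCO3⁻] + 2[CO3²⁻] = (α₁ + 2α₂)·DIC
At pH 7.55: [H⁺]/K1 = 10^-1.19 = 0.064565, K2/[H⁺] = 10^-2.78 = 0.0016596
α₁ = 1/(1 + 0.064565 + 0.0016596) = 1/1.0662 = 0.9379; α₂ = α₁·K2/[H⁺] = 0.001557
α₁ + 2α₂ = 0.9410
DIC = CA / (α₁ + 2α₂) = 1.07 / 0.9410 = 1.14 mmol/L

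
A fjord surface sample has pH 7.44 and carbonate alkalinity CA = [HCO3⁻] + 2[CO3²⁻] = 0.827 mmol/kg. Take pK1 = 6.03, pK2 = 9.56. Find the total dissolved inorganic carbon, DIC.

DIC = 0.853 mmol/kg

CA = [HCO3⁻] + 2[CO3²⁻] = (α₁ + 2α₂)·DIC
At pH 7.44: [H⁺]/K1 = 10^-1.41 = 0.038905, K2/[H⁺] = 10^-2.12 = 0.0075858
α₁ = 1/(1 + 0.038905 + 0.0075858) = 1/1.0465 = 0.9556; α₂ = α₁·K2/[H⁺] = 0.007249
α₁ + 2α₂ = 0.9701
DIC = CA / (α₁ + 2α₂) = 0.827 / 0.9701 = 0.853 mmol/kg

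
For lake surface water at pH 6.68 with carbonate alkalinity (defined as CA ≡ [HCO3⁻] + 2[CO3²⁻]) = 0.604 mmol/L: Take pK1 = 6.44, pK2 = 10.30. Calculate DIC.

DIC = 0.951 mmol/L

CA = [HCO3⁻] + 2[CO3²⁻] = (α₁ + 2α₂)·DIC
At pH 6.68: [H⁺]/K1 = 10^-0.24 = 0.57544, K2/[H⁺] = 10^-3.62 = 0.00023988
α₁ = 1/(1 + 0.57544 + 0.00023988) = 1/1.5757 = 0.6346; α₂ = α₁·K2/[H⁺] = 0.0001522
α₁ + 2α₂ = 0.6350
DIC = CA / (α₁ + 2α₂) = 0.604 / 0.6350 = 0.951 mmol/L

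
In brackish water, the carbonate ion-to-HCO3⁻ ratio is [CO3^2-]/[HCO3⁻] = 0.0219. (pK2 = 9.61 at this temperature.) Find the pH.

pH = 7.95

From K2 = [H⁺][CO3^2-]/[HCO3⁻]:  pH = pK2 + log₁₀([CO3^2-]/[HCO3⁻])
log₁₀(0.0219) = -1.660
pH = 9.61 + (-1.660) = 7.95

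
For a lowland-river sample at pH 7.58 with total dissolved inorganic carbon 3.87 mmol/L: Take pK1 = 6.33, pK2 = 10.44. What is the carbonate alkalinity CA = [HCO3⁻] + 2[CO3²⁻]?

CA = 3.67 mmol/L

CA = [HCO3⁻] + 2[CO3²⁻] = (α₁ + 2α₂)·DIC
At pH 7.58: [H⁺]/K1 = 10^-1.25 = 0.056234, K2/[H⁺] = 10^-2.86 = 0.0013804
α₁ = 1/(1 + 0.056234 + 0.0013804) = 1/1.0576 = 0.9455; α₂ = α₁·K2/[H⁺] = 0.001305
α₁ + 2α₂ = 0.9481
CA = 0.9481 × 3.87 = 3.67 mmol/L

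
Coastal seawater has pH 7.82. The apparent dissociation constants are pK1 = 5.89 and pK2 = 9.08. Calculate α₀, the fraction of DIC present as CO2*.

α₀ = 1 / (1 + K1/[H⁺] + K1K2/[H⁺]²) = 1 / (1 + 10^+1.93 + 10^+0.67)
   = 1 / (1 + 85.114 + 4.6774) = 1/90.791 = 0.01101

α₀ = 0.0110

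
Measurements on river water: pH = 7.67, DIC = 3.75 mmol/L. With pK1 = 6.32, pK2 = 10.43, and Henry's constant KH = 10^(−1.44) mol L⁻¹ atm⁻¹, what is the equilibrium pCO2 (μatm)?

α₀ = 1 / (1 + K1/[H⁺] + K1K2/[H⁺]²) = 1 / (1 + 10^+1.35 + 10^-1.41)
   = 1 / (1 + 22.387 + 0.038905) = 1/23.426 = 0.04269
[CO2*] = α₀ × DIC = 0.04269 × 3.75 = 0.1601 mmol/L
pCO2 = [CO2*]/KH = 1.601×10^-4 / 3.631×10^-2 = 4410 μatm

pCO2 = 4410 μatm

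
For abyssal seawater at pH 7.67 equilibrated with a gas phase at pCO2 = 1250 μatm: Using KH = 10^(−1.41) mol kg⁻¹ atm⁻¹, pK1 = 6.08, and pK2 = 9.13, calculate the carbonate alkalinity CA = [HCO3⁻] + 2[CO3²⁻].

CA = 2.02 mmol/kg

[CO2*] = KH · pCO2 = 10^(−1.41) × 1250×10^-6 = 4.863×10^-5 mol/kg
α₀ = 1/(1 + K1/[H⁺] + K1K2/[H⁺]²) = 1/(1 + 10^+1.59 + 10^+0.13) = 0.02424
DIC = [CO2*]/α₀ = 4.863×10^-5 / 0.02424 = 2.006 mmol/kg
CA = (α₁ + 2α₂)·DIC = (0.9431 + 2×0.03270) × 2.006 = 2.02 mmol/kg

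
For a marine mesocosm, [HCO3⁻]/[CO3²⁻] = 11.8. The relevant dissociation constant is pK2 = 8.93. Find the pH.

From K2 = [H⁺][CO3²⁻]/[HCO3⁻]:  pH = pK2 − log₁₀([HCO3⁻]/[CO3²⁻])
log₁₀(11.8) = +1.072
pH = 8.93 − (+1.072) = 7.86

pH = 7.86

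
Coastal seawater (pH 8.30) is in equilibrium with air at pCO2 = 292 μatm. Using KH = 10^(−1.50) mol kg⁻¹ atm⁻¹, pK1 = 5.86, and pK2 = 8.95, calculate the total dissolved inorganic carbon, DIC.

DIC = 3.12 mmol/kg

[CO2*] = KH · pCO2 = 10^(−1.50) × 292×10^-6 = 9.234×10^-6 mol/kg
α₀ = 1/(1 + K1/[H⁺] + K1K2/[H⁺]²) = 1/(1 + 10^+2.44 + 10^+1.79) = 0.002958
DIC = [CO2*]/α₀ = 9.234×10^-6 / 0.002958 = 3.12 mmol/kg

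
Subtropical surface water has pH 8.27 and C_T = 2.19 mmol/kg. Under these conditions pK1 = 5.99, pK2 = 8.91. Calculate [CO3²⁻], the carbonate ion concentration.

[CO3²⁻] = 0.406 mmol/kg

α₂ = 1 / (1 + [H⁺]/K2 + [H⁺]²/(K1K2)) = 1 / (1 + 10^+0.64 + 10^-1.64)
   = 1 / (1 + 4.3652 + 0.022909) = 1/5.3881 = 0.1856
[CO3²⁻] = α₂ × DIC = 0.1856 × 2.19 = 0.406 mmol/kg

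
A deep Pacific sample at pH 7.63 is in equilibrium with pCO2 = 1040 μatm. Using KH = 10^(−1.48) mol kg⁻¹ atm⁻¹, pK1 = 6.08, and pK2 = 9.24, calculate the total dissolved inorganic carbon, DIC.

[CO2*] = KH · pCO2 = 10^(−1.48) × 1040×10^-6 = 3.444×10^-5 mol/kg
α₀ = 1/(1 + K1/[H⁺] + K1K2/[H⁺]²) = 1/(1 + 10^+1.55 + 10^-0.06) = 0.02677
DIC = [CO2*]/α₀ = 3.444×10^-5 / 0.02677 = 1.29 mmol/kg

DIC = 1.29 mmol/kg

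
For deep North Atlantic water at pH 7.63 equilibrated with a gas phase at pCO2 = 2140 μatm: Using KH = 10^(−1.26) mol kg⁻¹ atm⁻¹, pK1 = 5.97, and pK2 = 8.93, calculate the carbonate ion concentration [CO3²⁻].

[CO2*] = KH · pCO2 = 10^(−1.26) × 2140×10^-6 = 1.176×10^-4 mol/kg
α₀ = 1/(1 + K1/[H⁺] + K1K2/[H⁺]²) = 1/(1 + 10^+1.66 + 10^+0.36) = 0.02041
DIC = [CO2*]/α₀ = 1.176×10^-4 / 0.02041 = 5.762 mmol/kg
[CO3²⁻] = α₂·DIC; α₂ = 0.04675, so [CO3²⁻] = 0.04675 × 5.762 = 0.269 mmol/kg

[CO3²⁻] = 0.269 mmol/kg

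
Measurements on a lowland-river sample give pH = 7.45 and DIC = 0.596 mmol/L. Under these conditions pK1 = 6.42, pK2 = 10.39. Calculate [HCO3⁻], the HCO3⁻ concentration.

[HCO3⁻] = 0.545 mmol/L

α₁ = 1 / (1 + [H⁺]/K1 + K2/[H⁺]) = 1 / (1 + 10^-1.03 + 10^-2.94)
   = 1 / (1 + 0.093325 + 0.0011482) = 1/1.0945 = 0.9137
[HCO3⁻] = α₁ × DIC = 0.9137 × 0.596 = 0.545 mmol/L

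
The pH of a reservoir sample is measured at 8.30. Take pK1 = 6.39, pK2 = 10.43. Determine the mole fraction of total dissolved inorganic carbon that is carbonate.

α₂ = 1 / (1 + [H⁺]/K2 + [H⁺]²/(K1K2)) = 1 / (1 + 10^+2.13 + 10^+0.22)
   = 1 / (1 + 134.90 + 1.6596) = 1/137.56 = 0.007270

α₂ = 0.00727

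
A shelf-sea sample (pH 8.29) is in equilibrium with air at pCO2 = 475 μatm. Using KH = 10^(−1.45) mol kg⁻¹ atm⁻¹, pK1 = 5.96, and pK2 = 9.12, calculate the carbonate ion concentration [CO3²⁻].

[CO3²⁻] = 0.533 mmol/kg

[CO2*] = KH · pCO2 = 10^(−1.45) × 475×10^-6 = 1.685×10^-5 mol/kg
α₀ = 1/(1 + K1/[H⁺] + K1K2/[H⁺]²) = 1/(1 + 10^+2.33 + 10^+1.50) = 0.004058
DIC = [CO2*]/α₀ = 1.685×10^-5 / 0.004058 = 4.153 mmol/kg
[CO3²⁻] = α₂·DIC; α₂ = 0.1283, so [CO3²⁻] = 0.1283 × 4.153 = 0.533 mmol/kg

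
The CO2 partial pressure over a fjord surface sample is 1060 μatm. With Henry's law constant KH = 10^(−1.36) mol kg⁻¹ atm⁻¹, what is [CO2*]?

[CO2*] = 46.3 μmol/kg

KH = 10^(−1.36) = 4.365×10^-2 mol kg⁻¹ atm⁻¹
[CO2*] = KH · pCO2 = 4.365×10^-2 × 1060×10^-6 atm = 4.63×10^-5 mol/kg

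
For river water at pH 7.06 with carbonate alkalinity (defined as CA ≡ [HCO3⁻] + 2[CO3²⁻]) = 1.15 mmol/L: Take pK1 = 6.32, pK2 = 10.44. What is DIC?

CA = [HCO3⁻] + 2[CO3²⁻] = (α₁ + 2α₂)·DIC
At pH 7.06: [H⁺]/K1 = 10^-0.74 = 0.18197, K2/[H⁺] = 10^-3.38 = 0.00041687
α₁ = 1/(1 + 0.18197 + 0.00041687) = 1/1.1824 = 0.8457; α₂ = α₁·K2/[H⁺] = 0.0003526
α₁ + 2α₂ = 0.8465
DIC = CA / (α₁ + 2α₂) = 1.15 / 0.8465 = 1.36 mmol/L

DIC = 1.36 mmol/L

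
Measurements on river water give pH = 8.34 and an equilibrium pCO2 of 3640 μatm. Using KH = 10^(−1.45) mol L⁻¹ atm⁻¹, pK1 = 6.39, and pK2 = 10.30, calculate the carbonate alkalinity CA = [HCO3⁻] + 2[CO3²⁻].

CA = 11.8 mmol/L

[CO2*] = KH · pCO2 = 10^(−1.45) × 3640×10^-6 = 1.292×10^-4 mol/L
α₀ = 1/(1 + K1/[H⁺] + K1K2/[H⁺]²) = 1/(1 + 10^+1.95 + 10^-0.01) = 0.01098
DIC = [CO2*]/α₀ = 1.292×10^-4 / 0.01098 = 11.77 mmol/L
CA = (α₁ + 2α₂)·DIC = (0.9783 + 2×0.01073) × 11.77 = 11.8 mmol/L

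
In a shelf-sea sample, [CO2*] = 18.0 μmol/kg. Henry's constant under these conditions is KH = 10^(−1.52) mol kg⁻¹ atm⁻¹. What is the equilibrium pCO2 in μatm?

pCO2 = 596 μatm

KH = 10^(−1.52) = 3.020×10^-2 mol kg⁻¹ atm⁻¹
pCO2 = [CO2*]/KH = 18.0×10^-6 / 3.020×10^-2 = 5.96×10^-4 atm = 596 μatm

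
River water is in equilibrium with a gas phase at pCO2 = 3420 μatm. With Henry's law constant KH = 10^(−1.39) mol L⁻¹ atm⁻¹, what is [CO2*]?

[CO2*] = 139 μmol/L

KH = 10^(−1.39) = 4.074×10^-2 mol L⁻¹ atm⁻¹
[CO2*] = KH · pCO2 = 4.074×10^-2 × 3420×10^-6 atm = 1.39×10^-4 mol/L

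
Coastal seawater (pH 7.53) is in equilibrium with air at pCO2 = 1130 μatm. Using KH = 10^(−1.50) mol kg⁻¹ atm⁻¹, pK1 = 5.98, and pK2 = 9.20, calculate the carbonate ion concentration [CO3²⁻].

[CO3²⁻] = 0.0271 mmol/kg

[CO2*] = KH · pCO2 = 10^(−1.50) × 1130×10^-6 = 3.573×10^-5 mol/kg
α₀ = 1/(1 + K1/[H⁺] + K1K2/[H⁺]²) = 1/(1 + 10^+1.55 + 10^-0.12) = 0.02685
DIC = [CO2*]/α₀ = 3.573×10^-5 / 0.02685 = 1.331 mmol/kg
[CO3²⁻] = α₂·DIC; α₂ = 0.02037, so [CO3²⁻] = 0.02037 × 1.331 = 0.0271 mmol/kg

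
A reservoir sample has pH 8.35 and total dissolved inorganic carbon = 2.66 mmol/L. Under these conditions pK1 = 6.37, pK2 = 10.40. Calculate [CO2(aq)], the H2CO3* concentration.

[CO2*] = 0.0273 mmol/L

α₀ = 1 / (1 + K1/[H⁺] + K1K2/[H⁺]²) = 1 / (1 + 10^+1.98 + 10^-0.07)
   = 1 / (1 + 95.499 + 0.85114) = 1/97.350 = 0.01027
[CO2*] = α₀ × DIC = 0.01027 × 2.66 = 0.0273 mmol/L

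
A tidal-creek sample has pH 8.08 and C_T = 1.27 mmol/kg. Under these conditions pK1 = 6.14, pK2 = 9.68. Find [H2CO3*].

[CO2*] = 14.1 μmol/kg

α₀ = 1 / (1 + K1/[H⁺] + K1K2/[H⁺]²) = 1 / (1 + 10^+1.94 + 10^+0.34)
   = 1 / (1 + 87.096 + 2.1878) = 1/90.284 = 0.01108
[CO2*] = α₀ × DIC = 0.01108 × 1.27 = 0.0141 mmol/kg = 14.1 μmol/kg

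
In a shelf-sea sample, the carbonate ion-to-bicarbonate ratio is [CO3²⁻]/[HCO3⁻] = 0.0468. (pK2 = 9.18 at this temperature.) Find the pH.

From K2 = [H⁺][CO3²⁻]/[HCO3⁻]:  pH = pK2 + log₁₀([CO3²⁻]/[HCO3⁻])
log₁₀(0.0468) = -1.330
pH = 9.18 + (-1.330) = 7.85

pH = 7.85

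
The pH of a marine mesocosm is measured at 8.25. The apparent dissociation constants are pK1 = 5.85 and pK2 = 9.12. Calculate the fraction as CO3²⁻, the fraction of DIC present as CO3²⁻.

α₂ = 1 / (1 + [H⁺]/K2 + [H⁺]²/(K1K2)) = 1 / (1 + 10^+0.87 + 10^-1.53)
   = 1 / (1 + 7.4131 + 0.029512) = 1/8.4426 = 0.1184

α₂ = 0.118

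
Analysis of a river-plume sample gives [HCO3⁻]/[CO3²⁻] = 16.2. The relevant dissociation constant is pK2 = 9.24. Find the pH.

pH = 8.03

From K2 = [H⁺][CO3²⁻]/[HCO3⁻]:  pH = pK2 − log₁₀([HCO3⁻]/[CO3²⁻])
log₁₀(16.2) = +1.210
pH = 9.24 − (+1.210) = 8.03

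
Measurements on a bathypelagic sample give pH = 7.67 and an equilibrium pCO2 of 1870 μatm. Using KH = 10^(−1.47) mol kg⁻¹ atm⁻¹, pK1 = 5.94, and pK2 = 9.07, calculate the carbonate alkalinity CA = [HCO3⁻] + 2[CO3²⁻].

[CO2*] = KH · pCO2 = 10^(−1.47) × 1870×10^-6 = 6.336×10^-5 mol/kg
α₀ = 1/(1 + K1/[H⁺] + K1K2/[H⁺]²) = 1/(1 + 10^+1.73 + 10^+0.33) = 0.01759
DIC = [CO2*]/α₀ = 6.336×10^-5 / 0.01759 = 3.602 mmol/kg
CA = (α₁ + 2α₂)·DIC = (0.9448 + 2×0.03761) × 3.602 = 3.67 mmol/kg

CA = 3.67 mmol/kg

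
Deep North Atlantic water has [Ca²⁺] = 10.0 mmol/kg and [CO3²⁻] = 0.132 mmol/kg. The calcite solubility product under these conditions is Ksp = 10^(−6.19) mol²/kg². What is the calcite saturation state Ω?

Ω = 2.04

Ksp = 10^(−6.19) = 6.457×10^-7
Ω = [Ca²⁺][CO3²⁻]/Ksp = (10.0×10^-3)(0.132×10^-3) / 6.457×10^-7 = 2.04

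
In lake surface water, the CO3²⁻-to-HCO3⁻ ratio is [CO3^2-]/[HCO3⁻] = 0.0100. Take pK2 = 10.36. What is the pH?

From K2 = [H⁺][CO3^2-]/[HCO3⁻]:  pH = pK2 + log₁₀([CO3^2-]/[HCO3⁻])
log₁₀(0.0100) = -2.000
pH = 10.36 + (-2.000) = 8.36

pH = 8.36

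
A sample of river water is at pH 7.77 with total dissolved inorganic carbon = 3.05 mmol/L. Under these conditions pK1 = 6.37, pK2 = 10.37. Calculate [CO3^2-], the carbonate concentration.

α₂ = 1 / (1 + [H⁺]/K2 + [H⁺]²/(K1K2)) = 1 / (1 + 10^+2.60 + 10^+1.20)
   = 1 / (1 + 398.11 + 15.849) = 1/414.96 = 0.002410
[CO3²⁻] = α₂ × DIC = 0.002410 × 3.05 = 0.00735 mmol/L = 7.35 μmol/L

[CO3²⁻] = 7.35 μmol/L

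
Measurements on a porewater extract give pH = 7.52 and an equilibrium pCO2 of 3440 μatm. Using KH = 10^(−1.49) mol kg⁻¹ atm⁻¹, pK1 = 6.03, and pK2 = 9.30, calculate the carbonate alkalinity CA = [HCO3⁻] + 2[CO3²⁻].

CA = 3.55 mmol/kg

[CO2*] = KH · pCO2 = 10^(−1.49) × 3440×10^-6 = 1.113×10^-4 mol/kg
α₀ = 1/(1 + K1/[H⁺] + K1K2/[H⁺]²) = 1/(1 + 10^+1.49 + 10^-0.29) = 0.03085
DIC = [CO2*]/α₀ = 1.113×10^-4 / 0.03085 = 3.608 mmol/kg
CA = (α₁ + 2α₂)·DIC = (0.9533 + 2×0.01582) × 3.608 = 3.55 mmol/kg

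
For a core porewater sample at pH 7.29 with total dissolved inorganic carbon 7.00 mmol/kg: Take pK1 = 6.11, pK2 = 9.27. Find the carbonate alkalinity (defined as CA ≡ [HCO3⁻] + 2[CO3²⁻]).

CA = 6.64 mmol/kg

CA = [HCO3⁻] + 2[CO3²⁻] = (α₁ + 2α₂)·DIC
At pH 7.29: [H⁺]/K1 = 10^-1.18 = 0.066069, K2/[H⁺] = 10^-1.98 = 0.010471
α₁ = 1/(1 + 0.066069 + 0.010471) = 1/1.0765 = 0.9289; α₂ = α₁·K2/[H⁺] = 0.009727
α₁ + 2α₂ = 0.9484
CA = 0.9484 × 7.00 = 6.64 mmol/kg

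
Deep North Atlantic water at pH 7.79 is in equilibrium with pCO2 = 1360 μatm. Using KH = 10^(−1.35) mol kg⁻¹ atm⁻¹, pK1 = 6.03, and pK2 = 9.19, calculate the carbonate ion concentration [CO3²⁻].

[CO3²⁻] = 0.139 mmol/kg

[CO2*] = KH · pCO2 = 10^(−1.35) × 1360×10^-6 = 6.075×10^-5 mol/kg
α₀ = 1/(1 + K1/[H⁺] + K1K2/[H⁺]²) = 1/(1 + 10^+1.76 + 10^+0.36) = 0.01644
DIC = [CO2*]/α₀ = 6.075×10^-5 / 0.01644 = 3.696 mmol/kg
[CO3²⁻] = α₂·DIC; α₂ = 0.03766, so [CO3²⁻] = 0.03766 × 3.696 = 0.139 mmol/kg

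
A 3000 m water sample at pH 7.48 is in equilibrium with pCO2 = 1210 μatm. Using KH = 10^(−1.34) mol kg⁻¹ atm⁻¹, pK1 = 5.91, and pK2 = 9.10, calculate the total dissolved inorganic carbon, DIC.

[CO2*] = KH · pCO2 = 10^(−1.34) × 1210×10^-6 = 5.531×10^-5 mol/kg
α₀ = 1/(1 + K1/[H⁺] + K1K2/[H⁺]²) = 1/(1 + 10^+1.57 + 10^-0.05) = 0.02561
DIC = [CO2*]/α₀ = 5.531×10^-5 / 0.02561 = 2.16 mmol/kg

DIC = 2.16 mmol/kg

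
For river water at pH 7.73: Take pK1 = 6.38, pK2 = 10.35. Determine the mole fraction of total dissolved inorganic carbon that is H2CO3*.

α₀ = 0.0427

α₀ = 1 / (1 + K1/[H⁺] + K1K2/[H⁺]²) = 1 / (1 + 10^+1.35 + 10^-1.27)
   = 1 / (1 + 22.387 + 0.053703) = 1/23.441 = 0.04266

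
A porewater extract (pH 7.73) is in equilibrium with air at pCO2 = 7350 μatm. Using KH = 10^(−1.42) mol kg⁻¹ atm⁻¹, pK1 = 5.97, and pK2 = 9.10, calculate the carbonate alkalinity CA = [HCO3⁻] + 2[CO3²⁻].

CA = 17.5 mmol/kg

[CO2*] = KH · pCO2 = 10^(−1.42) × 7350×10^-6 = 2.794×10^-4 mol/kg
α₀ = 1/(1 + K1/[H⁺] + K1K2/[H⁺]²) = 1/(1 + 10^+1.76 + 10^+0.39) = 0.01639
DIC = [CO2*]/α₀ = 2.794×10^-4 / 0.01639 = 17.05 mmol/kg
CA = (α₁ + 2α₂)·DIC = (0.9434 + 2×0.04024) × 17.05 = 17.5 mmol/kg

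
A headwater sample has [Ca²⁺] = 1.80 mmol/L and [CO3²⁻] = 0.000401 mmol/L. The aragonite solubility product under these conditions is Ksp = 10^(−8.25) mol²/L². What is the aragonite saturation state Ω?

Ω = 0.128

Ksp = 10^(−8.25) = 5.623×10^-9
Ω = [Ca²⁺][CO3²⁻]/Ksp = (1.80×10^-3)(0.000401×10^-3) / 5.623×10^-9 = 0.128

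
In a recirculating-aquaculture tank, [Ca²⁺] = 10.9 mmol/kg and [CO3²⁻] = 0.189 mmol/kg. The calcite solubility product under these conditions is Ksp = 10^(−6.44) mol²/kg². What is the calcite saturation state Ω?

Ω = 5.67

Ksp = 10^(−6.44) = 3.631×10^-7
Ω = [Ca²⁺][CO3²⁻]/Ksp = (10.9×10^-3)(0.189×10^-3) / 3.631×10^-7 = 5.67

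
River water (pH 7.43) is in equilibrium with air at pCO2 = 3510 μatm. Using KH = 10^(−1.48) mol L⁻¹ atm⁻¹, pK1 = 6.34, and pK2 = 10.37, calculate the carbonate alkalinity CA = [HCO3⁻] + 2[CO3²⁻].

CA = 1.43 mmol/L

[CO2*] = KH · pCO2 = 10^(−1.48) × 3510×10^-6 = 1.162×10^-4 mol/L
α₀ = 1/(1 + K1/[H⁺] + K1K2/[H⁺]²) = 1/(1 + 10^+1.09 + 10^-1.85) = 0.07509
DIC = [CO2*]/α₀ = 1.162×10^-4 / 0.07509 = 1.548 mmol/L
CA = (α₁ + 2α₂)·DIC = (0.9238 + 2×0.001061) × 1.548 = 1.43 mmol/L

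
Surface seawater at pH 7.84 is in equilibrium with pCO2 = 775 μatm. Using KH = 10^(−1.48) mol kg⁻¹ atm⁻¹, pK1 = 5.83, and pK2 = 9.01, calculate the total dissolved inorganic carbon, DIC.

DIC = 2.83 mmol/kg

[CO2*] = KH · pCO2 = 10^(−1.48) × 775×10^-6 = 2.566×10^-5 mol/kg
α₀ = 1/(1 + K1/[H⁺] + K1K2/[H⁺]²) = 1/(1 + 10^+2.01 + 10^+0.84) = 0.009070
DIC = [CO2*]/α₀ = 2.566×10^-5 / 0.009070 = 2.83 mmol/kg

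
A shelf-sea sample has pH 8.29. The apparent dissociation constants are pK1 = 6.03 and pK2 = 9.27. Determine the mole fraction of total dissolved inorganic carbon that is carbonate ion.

α₂ = 0.0943

α₂ = 1 / (1 + [H⁺]/K2 + [H⁺]²/(K1K2)) = 1 / (1 + 10^+0.98 + 10^-1.28)
   = 1 / (1 + 9.5499 + 0.052481) = 1/10.602 = 0.09432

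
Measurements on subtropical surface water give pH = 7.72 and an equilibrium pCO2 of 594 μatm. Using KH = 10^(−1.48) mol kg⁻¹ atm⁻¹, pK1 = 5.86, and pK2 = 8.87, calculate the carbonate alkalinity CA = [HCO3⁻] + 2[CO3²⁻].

[CO2*] = KH · pCO2 = 10^(−1.48) × 594×10^-6 = 1.967×10^-5 mol/kg
α₀ = 1/(1 + K1/[H⁺] + K1K2/[H⁺]²) = 1/(1 + 10^+1.86 + 10^+0.71) = 0.01273
DIC = [CO2*]/α₀ = 1.967×10^-5 / 0.01273 = 1.545 mmol/kg
CA = (α₁ + 2α₂)·DIC = (0.9220 + 2×0.06527) × 1.545 = 1.63 mmol/kg

CA = 1.63 mmol/kg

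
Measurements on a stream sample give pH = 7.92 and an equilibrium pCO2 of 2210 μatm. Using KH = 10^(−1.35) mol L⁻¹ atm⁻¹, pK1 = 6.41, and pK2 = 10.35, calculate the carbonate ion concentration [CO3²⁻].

[CO3²⁻] = 11.9 μmol/L

[CO2*] = KH · pCO2 = 10^(−1.35) × 2210×10^-6 = 9.872×10^-5 mol/L
α₀ = 1/(1 + K1/[H⁺] + K1K2/[H⁺]²) = 1/(1 + 10^+1.51 + 10^-0.92) = 0.02987
DIC = [CO2*]/α₀ = 9.872×10^-5 / 0.02987 = 3.305 mmol/L
[CO3²⁻] = α₂·DIC; α₂ = 0.003591, so [CO3²⁻] = 0.003591 × 3.305 = 0.0119 mmol/L = 11.9 μmol/L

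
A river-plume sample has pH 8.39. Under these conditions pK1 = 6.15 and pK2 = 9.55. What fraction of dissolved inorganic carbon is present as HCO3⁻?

α₁ = 0.930

α₁ = 1 / (1 + [H⁺]/K1 + K2/[H⁺]) = 1 / (1 + 10^-2.24 + 10^-1.16)
   = 1 / (1 + 0.0057544 + 0.069183) = 1/1.0749 = 0.9303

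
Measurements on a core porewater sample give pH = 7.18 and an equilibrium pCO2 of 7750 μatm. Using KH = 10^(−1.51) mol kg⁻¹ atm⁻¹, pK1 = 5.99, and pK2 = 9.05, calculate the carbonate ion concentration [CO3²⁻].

[CO2*] = KH · pCO2 = 10^(−1.51) × 7750×10^-6 = 2.395×10^-4 mol/kg
α₀ = 1/(1 + K1/[H⁺] + K1K2/[H⁺]²) = 1/(1 + 10^+1.19 + 10^-0.68) = 0.05989
DIC = [CO2*]/α₀ = 2.395×10^-4 / 0.05989 = 3.999 mmol/kg
[CO3²⁻] = α₂·DIC; α₂ = 0.01251, so [CO3²⁻] = 0.01251 × 3.999 = 0.0500 mmol/kg

[CO3²⁻] = 0.0500 mmol/kg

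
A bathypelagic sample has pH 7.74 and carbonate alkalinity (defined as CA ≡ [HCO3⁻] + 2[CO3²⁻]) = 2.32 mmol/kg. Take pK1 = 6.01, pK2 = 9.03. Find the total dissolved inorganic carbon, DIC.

CA = [HCO3⁻] + 2[CO3²⁻] = (α₁ + 2α₂)·DIC
At pH 7.74: [H⁺]/K1 = 10^-1.73 = 0.018621, K2/[H⁺] = 10^-1.29 = 0.051286
α₁ = 1/(1 + 0.018621 + 0.051286) = 1/1.0699 = 0.9347; α₂ = α₁·K2/[H⁺] = 0.04794
α₁ + 2α₂ = 1.0305
DIC = CA / (α₁ + 2α₂) = 2.32 / 1.0305 = 2.25 mmol/kg

DIC = 2.25 mmol/kg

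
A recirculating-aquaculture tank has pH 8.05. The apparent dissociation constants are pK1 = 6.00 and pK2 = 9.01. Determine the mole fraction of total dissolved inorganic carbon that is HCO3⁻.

α₁ = 0.894

α₁ = 1 / (1 + [H⁺]/K1 + K2/[H⁺]) = 1 / (1 + 10^-2.05 + 10^-0.96)
   = 1 / (1 + 0.0089125 + 0.10965) = 1/1.1186 = 0.8940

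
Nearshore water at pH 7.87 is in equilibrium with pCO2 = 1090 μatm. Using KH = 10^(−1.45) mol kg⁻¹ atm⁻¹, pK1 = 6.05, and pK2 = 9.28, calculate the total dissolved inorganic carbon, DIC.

[CO2*] = KH · pCO2 = 10^(−1.45) × 1090×10^-6 = 3.867×10^-5 mol/kg
α₀ = 1/(1 + K1/[H⁺] + K1K2/[H⁺]²) = 1/(1 + 10^+1.82 + 10^+0.41) = 0.01436
DIC = [CO2*]/α₀ = 3.867×10^-5 / 0.01436 = 2.69 mmol/kg

DIC = 2.69 mmol/kg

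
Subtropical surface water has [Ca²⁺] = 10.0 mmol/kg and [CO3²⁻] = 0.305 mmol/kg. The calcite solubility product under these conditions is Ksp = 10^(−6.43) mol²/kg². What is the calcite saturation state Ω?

Ω = 8.21

Ksp = 10^(−6.43) = 3.715×10^-7
Ω = [Ca²⁺][CO3²⁻]/Ksp = (10.0×10^-3)(0.305×10^-3) / 3.715×10^-7 = 8.21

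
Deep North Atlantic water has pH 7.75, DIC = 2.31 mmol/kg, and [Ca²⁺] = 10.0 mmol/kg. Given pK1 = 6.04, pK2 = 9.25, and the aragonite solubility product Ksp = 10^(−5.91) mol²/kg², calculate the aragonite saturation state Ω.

α₂ = 1 / (1 + [H⁺]/K2 + [H⁺]²/(K1K2)) = 1 / (1 + 10^+1.50 + 10^-0.21)
   = 1 / (1 + 31.623 + 0.61660) = 1/33.239 = 0.03008
[CO3²⁻] = α₂ × DIC = 0.03008 × 2.31 = 0.06950 mmol/kg
Ksp = 10^(−5.91) = 1.230×10^-6
Ω = [Ca²⁺][CO3²⁻]/Ksp = (10.0×10^-3)(6.950×10^-5) / 1.230×10^-6 = 0.565

Ω = 0.565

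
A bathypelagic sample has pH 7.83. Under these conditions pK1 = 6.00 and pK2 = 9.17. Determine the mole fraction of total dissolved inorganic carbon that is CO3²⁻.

α₂ = 0.0431

α₂ = 1 / (1 + [H⁺]/K2 + [H⁺]²/(K1K2)) = 1 / (1 + 10^+1.34 + 10^-0.49)
   = 1 / (1 + 21.878 + 0.32359) = 1/23.201 = 0.04310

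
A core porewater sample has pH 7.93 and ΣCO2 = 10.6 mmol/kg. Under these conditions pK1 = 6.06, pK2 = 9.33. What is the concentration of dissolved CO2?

[CO2*] = 0.136 mmol/kg

α₀ = 1 / (1 + K1/[H⁺] + K1K2/[H⁺]²) = 1 / (1 + 10^+1.87 + 10^+0.47)
   = 1 / (1 + 74.131 + 2.9512) = 1/78.082 = 0.01281
[CO2*] = α₀ × DIC = 0.01281 × 10.6 = 0.136 mmol/kg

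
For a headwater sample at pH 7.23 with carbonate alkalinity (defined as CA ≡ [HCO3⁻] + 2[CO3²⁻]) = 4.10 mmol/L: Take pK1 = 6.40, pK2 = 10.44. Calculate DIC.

CA = [HCO3⁻] + 2[CO3²⁻] = (α₁ + 2α₂)·DIC
At pH 7.23: [H⁺]/K1 = 10^-0.83 = 0.14791, K2/[H⁺] = 10^-3.21 = 0.00061660
α₁ = 1/(1 + 0.14791 + 0.00061660) = 1/1.1485 = 0.8707; α₂ = α₁·K2/[H⁺] = 0.0005369
α₁ + 2α₂ = 0.8718
DIC = CA / (α₁ + 2α₂) = 4.10 / 0.8718 = 4.70 mmol/L

DIC = 4.70 mmol/L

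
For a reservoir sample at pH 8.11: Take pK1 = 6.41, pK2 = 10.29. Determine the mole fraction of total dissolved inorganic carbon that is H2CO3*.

α₀ = 0.0194

α₀ = 1 / (1 + K1/[H⁺] + K1K2/[H⁺]²) = 1 / (1 + 10^+1.70 + 10^-0.48)
   = 1 / (1 + 50.119 + 0.33113) = 1/51.450 = 0.01944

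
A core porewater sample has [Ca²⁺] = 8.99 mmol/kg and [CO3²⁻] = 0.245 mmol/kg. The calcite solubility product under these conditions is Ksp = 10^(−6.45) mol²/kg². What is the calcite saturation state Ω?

Ω = 6.21

Ksp = 10^(−6.45) = 3.548×10^-7
Ω = [Ca²⁺][CO3²⁻]/Ksp = (8.99×10^-3)(0.245×10^-3) / 3.548×10^-7 = 6.21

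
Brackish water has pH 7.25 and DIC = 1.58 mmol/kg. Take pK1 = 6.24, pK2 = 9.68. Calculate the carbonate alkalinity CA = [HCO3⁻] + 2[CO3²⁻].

CA = [HCO3⁻] + 2[CO3²⁻] = (α₁ + 2α₂)·DIC
At pH 7.25: [H⁺]/K1 = 10^-1.01 = 0.097724, K2/[H⁺] = 10^-2.43 = 0.0037154
α₁ = 1/(1 + 0.097724 + 0.0037154) = 1/1.1014 = 0.9079; α₂ = α₁·K2/[H⁺] = 0.003373
α₁ + 2α₂ = 0.9146
CA = 0.9146 × 1.58 = 1.45 mmol/kg

CA = 1.45 mmol/kg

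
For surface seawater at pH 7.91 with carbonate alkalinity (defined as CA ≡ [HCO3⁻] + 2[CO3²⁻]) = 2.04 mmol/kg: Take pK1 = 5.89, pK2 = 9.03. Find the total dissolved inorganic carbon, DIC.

CA = [HCO3⁻] + 2[CO3²⁻] = (α₁ + 2α₂)·DIC
At pH 7.91: [H⁺]/K1 = 10^-2.02 = 0.0095499, K2/[H⁺] = 10^-1.12 = 0.075858
α₁ = 1/(1 + 0.0095499 + 0.075858) = 1/1.0854 = 0.9213; α₂ = α₁·K2/[H⁺] = 0.06989
α₁ + 2α₂ = 1.0611
DIC = CA / (α₁ + 2α₂) = 2.04 / 1.0611 = 1.92 mmol/kg

DIC = 1.92 mmol/kg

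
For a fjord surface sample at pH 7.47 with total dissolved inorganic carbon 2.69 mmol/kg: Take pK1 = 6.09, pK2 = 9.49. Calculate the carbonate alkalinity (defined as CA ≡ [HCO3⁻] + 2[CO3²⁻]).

CA = [HCO3⁻] + 2[CO3²⁻] = (α₁ + 2α₂)·DIC
At pH 7.47: [H⁺]/K1 = 10^-1.38 = 0.041687, K2/[H⁺] = 10^-2.02 = 0.0095499
α₁ = 1/(1 + 0.041687 + 0.0095499) = 1/1.0512 = 0.9513; α₂ = α₁·K2/[H⁺] = 0.009084
α₁ + 2α₂ = 0.9694
CA = 0.9694 × 2.69 = 2.61 mmol/kg

CA = 2.61 mmol/kg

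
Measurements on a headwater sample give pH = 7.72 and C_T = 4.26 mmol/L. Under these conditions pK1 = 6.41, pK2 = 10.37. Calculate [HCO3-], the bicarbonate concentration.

[HCO3⁻] = 4.05 mmol/L

α₁ = 1 / (1 + [H⁺]/K1 + K2/[H⁺]) = 1 / (1 + 10^-1.31 + 10^-2.65)
   = 1 / (1 + 0.048978 + 0.0022387) = 1/1.0512 = 0.9513
[HCO3⁻] = α₁ × DIC = 0.9513 × 4.26 = 4.05 mmol/L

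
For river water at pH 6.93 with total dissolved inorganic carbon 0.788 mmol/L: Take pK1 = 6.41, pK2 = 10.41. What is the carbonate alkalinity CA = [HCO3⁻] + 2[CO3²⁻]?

CA = 0.605 mmol/L

CA = [HCO3⁻] + 2[CO3²⁻] = (α₁ + 2α₂)·DIC
At pH 6.93: [H⁺]/K1 = 10^-0.52 = 0.30200, K2/[H⁺] = 10^-3.48 = 0.00033113
α₁ = 1/(1 + 0.30200 + 0.00033113) = 1/1.3023 = 0.7679; α₂ = α₁·K2/[H⁺] = 0.0002543
α₁ + 2α₂ = 0.7684
CA = 0.7684 × 0.788 = 0.605 mmol/L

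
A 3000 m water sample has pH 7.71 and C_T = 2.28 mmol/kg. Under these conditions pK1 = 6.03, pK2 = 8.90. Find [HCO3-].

[HCO3⁻] = 2.10 mmol/kg

α₁ = 1 / (1 + [H⁺]/K1 + K2/[H⁺]) = 1 / (1 + 10^-1.68 + 10^-1.19)
   = 1 / (1 + 0.020893 + 0.064565) = 1/1.0855 = 0.9213
[HCO3⁻] = α₁ × DIC = 0.9213 × 2.28 = 2.10 mmol/kg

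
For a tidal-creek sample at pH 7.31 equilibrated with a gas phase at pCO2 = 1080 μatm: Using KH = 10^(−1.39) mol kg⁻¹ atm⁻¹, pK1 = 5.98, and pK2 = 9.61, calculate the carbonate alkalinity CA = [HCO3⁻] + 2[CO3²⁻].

CA = 0.950 mmol/kg

[CO2*] = KH · pCO2 = 10^(−1.39) × 1080×10^-6 = 4.400×10^-5 mol/kg
α₀ = 1/(1 + K1/[H⁺] + K1K2/[H⁺]²) = 1/(1 + 10^+1.33 + 10^-0.97) = 0.04447
DIC = [CO2*]/α₀ = 4.400×10^-5 / 0.04447 = 0.9894 mmol/kg
CA = (α₁ + 2α₂)·DIC = (0.9508 + 2×0.004765) × 0.9894 = 0.950 mmol/kg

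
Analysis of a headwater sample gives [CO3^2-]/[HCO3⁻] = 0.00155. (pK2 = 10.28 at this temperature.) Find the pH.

From K2 = [H⁺][CO3^2-]/[HCO3⁻]:  pH = pK2 + log₁₀([CO3^2-]/[HCO3⁻])
log₁₀(0.00155) = -2.810
pH = 10.28 + (-2.810) = 7.47

pH = 7.47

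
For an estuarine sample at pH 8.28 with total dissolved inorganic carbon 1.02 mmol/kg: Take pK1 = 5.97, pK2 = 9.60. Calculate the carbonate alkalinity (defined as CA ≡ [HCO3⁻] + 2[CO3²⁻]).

CA = 1.06 mmol/kg

CA = [HCO3⁻] + 2[CO3²⁻] = (α₁ + 2α₂)·DIC
At pH 8.28: [H⁺]/K1 = 10^-2.31 = 0.0048978, K2/[H⁺] = 10^-1.32 = 0.047863
α₁ = 1/(1 + 0.0048978 + 0.047863) = 1/1.0528 = 0.9499; α₂ = α₁·K2/[H⁺] = 0.04546
α₁ + 2α₂ = 1.0408
CA = 1.0408 × 1.02 = 1.06 mmol/kg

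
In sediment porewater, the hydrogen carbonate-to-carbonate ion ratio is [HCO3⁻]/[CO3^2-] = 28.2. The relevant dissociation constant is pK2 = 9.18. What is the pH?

From K2 = [H⁺][CO3^2-]/[HCO3⁻]:  pH = pK2 − log₁₀([HCO3⁻]/[CO3^2-])
log₁₀(28.2) = +1.450
pH = 9.18 − (+1.450) = 7.73

pH = 7.73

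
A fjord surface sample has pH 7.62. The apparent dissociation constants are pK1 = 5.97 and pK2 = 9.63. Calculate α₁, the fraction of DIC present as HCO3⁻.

α₁ = 0.969

α₁ = 1 / (1 + [H⁺]/K1 + K2/[H⁺]) = 1 / (1 + 10^-1.65 + 10^-2.01)
   = 1 / (1 + 0.022387 + 0.0097724) = 1/1.0322 = 0.9688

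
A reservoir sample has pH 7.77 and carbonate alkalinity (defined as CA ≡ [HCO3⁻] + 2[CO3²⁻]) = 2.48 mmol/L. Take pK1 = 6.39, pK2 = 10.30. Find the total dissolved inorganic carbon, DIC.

DIC = 2.58 mmol/L

CA = [HCO3⁻] + 2[CO3²⁻] = (α₁ + 2α₂)·DIC
At pH 7.77: [H⁺]/K1 = 10^-1.38 = 0.041687, K2/[H⁺] = 10^-2.53 = 0.0029512
α₁ = 1/(1 + 0.041687 + 0.0029512) = 1/1.0446 = 0.9573; α₂ = α₁·K2/[H⁺] = 0.002825
α₁ + 2α₂ = 0.9629
DIC = CA / (α₁ + 2α₂) = 2.48 / 0.9629 = 2.58 mmol/L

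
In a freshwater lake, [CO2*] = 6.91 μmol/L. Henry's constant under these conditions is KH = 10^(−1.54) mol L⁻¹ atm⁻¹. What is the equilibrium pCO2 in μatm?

pCO2 = 240 μatm

KH = 10^(−1.54) = 2.884×10^-2 mol L⁻¹ atm⁻¹
pCO2 = [CO2*]/KH = 6.91×10^-6 / 2.884×10^-2 = 2.40×10^-4 atm = 240 μatm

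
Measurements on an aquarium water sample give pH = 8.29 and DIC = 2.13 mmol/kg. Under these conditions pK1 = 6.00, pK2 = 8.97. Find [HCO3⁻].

[HCO3⁻] = 1.75 mmol/kg

α₁ = 1 / (1 + [H⁺]/K1 + K2/[H⁺]) = 1 / (1 + 10^-2.29 + 10^-0.68)
   = 1 / (1 + 0.0051286 + 0.20893) = 1/1.2141 = 0.8237
[HCO3⁻] = α₁ × DIC = 0.8237 × 2.13 = 1.75 mmol/kg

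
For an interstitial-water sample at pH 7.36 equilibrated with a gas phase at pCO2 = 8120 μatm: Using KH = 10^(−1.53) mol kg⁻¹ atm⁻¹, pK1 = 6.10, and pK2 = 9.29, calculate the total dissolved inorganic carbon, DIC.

DIC = 4.65 mmol/kg

[CO2*] = KH · pCO2 = 10^(−1.53) × 8120×10^-6 = 2.396×10^-4 mol/kg
α₀ = 1/(1 + K1/[H⁺] + K1K2/[H⁺]²) = 1/(1 + 10^+1.26 + 10^-0.67) = 0.05152
DIC = [CO2*]/α₀ = 2.396×10^-4 / 0.05152 = 4.65 mmol/kg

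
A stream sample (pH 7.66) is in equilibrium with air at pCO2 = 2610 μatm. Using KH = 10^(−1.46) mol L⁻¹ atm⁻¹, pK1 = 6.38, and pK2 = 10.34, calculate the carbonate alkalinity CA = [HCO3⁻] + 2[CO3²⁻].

[CO2*] = KH · pCO2 = 10^(−1.46) × 2610×10^-6 = 9.050×10^-5 mol/L
α₀ = 1/(1 + K1/[H⁺] + K1K2/[H⁺]²) = 1/(1 + 10^+1.28 + 10^-1.40) = 0.04977
DIC = [CO2*]/α₀ = 9.050×10^-5 / 0.04977 = 1.819 mmol/L
CA = (α₁ + 2α₂)·DIC = (0.9483 + 2×0.001981) × 1.819 = 1.73 mmol/L

CA = 1.73 mmol/L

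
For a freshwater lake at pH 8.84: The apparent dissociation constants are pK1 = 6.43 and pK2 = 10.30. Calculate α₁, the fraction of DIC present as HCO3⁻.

α₁ = 0.963

α₁ = 1 / (1 + [H⁺]/K1 + K2/[H⁺]) = 1 / (1 + 10^-2.41 + 10^-1.46)
   = 1 / (1 + 0.0038905 + 0.034674) = 1/1.0386 = 0.9629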